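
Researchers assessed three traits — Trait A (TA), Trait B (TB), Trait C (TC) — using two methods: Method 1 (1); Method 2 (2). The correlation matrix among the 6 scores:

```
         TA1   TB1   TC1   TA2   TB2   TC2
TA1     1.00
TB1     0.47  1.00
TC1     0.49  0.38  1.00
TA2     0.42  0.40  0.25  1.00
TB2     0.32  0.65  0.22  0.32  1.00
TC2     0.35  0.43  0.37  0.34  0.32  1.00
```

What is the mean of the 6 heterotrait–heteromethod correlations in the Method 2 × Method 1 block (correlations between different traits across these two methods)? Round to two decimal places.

HTHM values (method 2 × method 1): 0.40, 0.25, 0.32, 0.22, 0.35, 0.43; mean = 1.97/6 = 0.33.

0.33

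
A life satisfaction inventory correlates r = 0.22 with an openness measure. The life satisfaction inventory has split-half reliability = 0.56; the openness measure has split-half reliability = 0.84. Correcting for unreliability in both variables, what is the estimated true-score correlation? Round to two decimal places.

0.32

r_true = r_obs / √(r_xx · r_yy) = 0.22 / √(0.56 × 0.84) = 0.22 / √0.4704 = 0.22 / 0.6859 ≈ 0.32.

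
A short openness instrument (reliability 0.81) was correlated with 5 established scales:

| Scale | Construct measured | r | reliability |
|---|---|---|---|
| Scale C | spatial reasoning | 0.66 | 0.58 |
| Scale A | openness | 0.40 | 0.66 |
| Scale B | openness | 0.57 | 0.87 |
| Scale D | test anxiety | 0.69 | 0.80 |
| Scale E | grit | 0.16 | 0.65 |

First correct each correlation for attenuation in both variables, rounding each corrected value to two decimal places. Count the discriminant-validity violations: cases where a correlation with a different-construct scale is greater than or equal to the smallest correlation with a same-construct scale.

2

Disattenuated r (r / √(r_scale · r_new)):
  Scale C (disc): 0.66 / √(0.58·0.81) = 0.96
  Scale A (conv): 0.40 / √(0.66·0.81) = 0.55
  Scale B (conv): 0.57 / √(0.87·0.81) = 0.68
  Scale D (disc): 0.69 / √(0.80·0.81) = 0.86
  Scale E (disc): 0.16 / √(0.65·0.81) = 0.22
Smallest convergent = 0.55. Discriminant values: 0.96, 0.86, 0.22; count ≥ 0.55 → 2.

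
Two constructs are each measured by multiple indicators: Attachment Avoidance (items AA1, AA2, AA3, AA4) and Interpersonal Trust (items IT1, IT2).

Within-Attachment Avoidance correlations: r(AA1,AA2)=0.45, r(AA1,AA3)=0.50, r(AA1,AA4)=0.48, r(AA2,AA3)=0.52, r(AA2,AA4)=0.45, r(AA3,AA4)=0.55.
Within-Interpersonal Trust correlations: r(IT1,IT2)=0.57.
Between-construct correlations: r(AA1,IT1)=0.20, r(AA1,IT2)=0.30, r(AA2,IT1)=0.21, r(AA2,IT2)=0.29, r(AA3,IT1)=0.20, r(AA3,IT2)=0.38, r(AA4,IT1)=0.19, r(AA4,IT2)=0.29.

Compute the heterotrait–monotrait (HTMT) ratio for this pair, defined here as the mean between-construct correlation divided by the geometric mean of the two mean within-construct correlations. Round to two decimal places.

0.49

Between-construct mean = 2.06/8 = 0.2575.
Mean within-AA = 2.95/6 = 0.4917; mean within-IT = 0.57/1 = 0.5700.
Geometric mean = √(0.4917 × 0.5700) = 0.5294.
HTMT = 0.2575 / 0.5294 = 0.49.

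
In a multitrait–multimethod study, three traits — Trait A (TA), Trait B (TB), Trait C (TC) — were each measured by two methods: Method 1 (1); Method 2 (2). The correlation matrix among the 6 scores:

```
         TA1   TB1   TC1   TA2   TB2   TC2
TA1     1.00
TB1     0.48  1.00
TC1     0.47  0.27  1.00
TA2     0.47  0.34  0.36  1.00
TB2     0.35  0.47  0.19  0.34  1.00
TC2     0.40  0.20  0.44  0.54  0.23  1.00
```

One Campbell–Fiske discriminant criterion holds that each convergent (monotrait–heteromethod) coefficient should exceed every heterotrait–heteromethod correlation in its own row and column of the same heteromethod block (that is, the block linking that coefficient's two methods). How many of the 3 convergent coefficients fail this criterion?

0

Checking each validity diagonal entry against its comparison values:
TA (methods 1·2): 0.47 vs {0.35, 0.34, 0.40, 0.36} → pass.
TB (methods 1·2): 0.47 vs {0.34, 0.35, 0.20, 0.19} → pass.
TC (methods 1·2): 0.44 vs {0.36, 0.40, 0.19, 0.20} → pass.
0 of 3 fail.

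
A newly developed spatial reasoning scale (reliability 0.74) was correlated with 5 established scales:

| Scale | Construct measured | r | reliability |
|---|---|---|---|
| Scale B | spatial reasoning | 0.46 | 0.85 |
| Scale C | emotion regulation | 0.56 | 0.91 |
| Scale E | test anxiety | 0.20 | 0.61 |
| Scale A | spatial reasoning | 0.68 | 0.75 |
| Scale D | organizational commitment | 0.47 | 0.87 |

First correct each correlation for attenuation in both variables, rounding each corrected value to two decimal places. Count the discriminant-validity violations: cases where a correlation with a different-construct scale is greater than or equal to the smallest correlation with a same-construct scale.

Disattenuated r (r / √(r_scale · r_new)):
  Scale B (conv): 0.46 / √(0.85·0.74) = 0.58
  Scale C (disc): 0.56 / √(0.91·0.74) = 0.68
  Scale E (disc): 0.20 / √(0.61·0.74) = 0.30
  Scale A (conv): 0.68 / √(0.75·0.74) = 0.91
  Scale D (disc): 0.47 / √(0.87·0.74) = 0.59
Smallest convergent = 0.58. Discriminant values: 0.68, 0.30, 0.59; count ≥ 0.58 → 2.

2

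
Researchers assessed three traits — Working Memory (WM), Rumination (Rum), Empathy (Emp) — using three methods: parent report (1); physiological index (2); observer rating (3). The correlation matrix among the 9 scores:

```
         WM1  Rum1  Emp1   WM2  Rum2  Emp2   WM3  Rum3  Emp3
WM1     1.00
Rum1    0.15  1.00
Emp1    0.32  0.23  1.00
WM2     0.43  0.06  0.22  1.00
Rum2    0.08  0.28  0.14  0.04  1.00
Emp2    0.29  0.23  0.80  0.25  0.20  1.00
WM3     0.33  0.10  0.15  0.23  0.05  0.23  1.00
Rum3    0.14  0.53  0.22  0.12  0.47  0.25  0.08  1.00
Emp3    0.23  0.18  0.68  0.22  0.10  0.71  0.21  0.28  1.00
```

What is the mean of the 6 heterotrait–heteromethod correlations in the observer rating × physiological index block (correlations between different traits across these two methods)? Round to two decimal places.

HTHM values (method 3 × method 2): 0.05, 0.23, 0.12, 0.25, 0.22, 0.10; mean = 0.97/6 = 0.16.

0.16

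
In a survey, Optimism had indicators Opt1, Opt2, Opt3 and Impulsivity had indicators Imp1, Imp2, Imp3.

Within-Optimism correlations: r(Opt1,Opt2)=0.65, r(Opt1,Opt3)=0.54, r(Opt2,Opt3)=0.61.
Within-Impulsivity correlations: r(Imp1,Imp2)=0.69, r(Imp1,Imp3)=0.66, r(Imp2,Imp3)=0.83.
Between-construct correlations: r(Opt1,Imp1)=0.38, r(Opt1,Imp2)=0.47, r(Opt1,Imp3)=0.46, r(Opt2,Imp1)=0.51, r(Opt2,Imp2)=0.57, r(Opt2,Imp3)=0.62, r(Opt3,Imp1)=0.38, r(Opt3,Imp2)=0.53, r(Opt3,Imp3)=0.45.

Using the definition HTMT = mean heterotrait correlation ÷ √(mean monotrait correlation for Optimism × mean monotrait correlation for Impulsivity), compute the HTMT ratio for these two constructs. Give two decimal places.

Mean heterotrait r = 4.37/9 = 0.4856.
Mean within-Opt = 1.80/3 = 0.6000; mean within-Imp = 2.18/3 = 0.7267.
Geometric mean = √(0.6000 × 0.7267) = 0.6603.
HTMT = 0.4856 / 0.6603 = 0.74.

0.74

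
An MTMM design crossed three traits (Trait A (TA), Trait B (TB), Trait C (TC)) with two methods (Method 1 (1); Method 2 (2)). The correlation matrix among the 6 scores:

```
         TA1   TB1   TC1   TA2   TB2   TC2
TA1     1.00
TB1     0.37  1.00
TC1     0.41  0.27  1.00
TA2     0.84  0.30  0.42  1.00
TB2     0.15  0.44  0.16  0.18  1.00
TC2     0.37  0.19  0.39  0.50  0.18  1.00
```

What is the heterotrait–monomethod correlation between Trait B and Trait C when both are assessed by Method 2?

Different traits, same method: r(TB2, TC2) = 0.18.

0.18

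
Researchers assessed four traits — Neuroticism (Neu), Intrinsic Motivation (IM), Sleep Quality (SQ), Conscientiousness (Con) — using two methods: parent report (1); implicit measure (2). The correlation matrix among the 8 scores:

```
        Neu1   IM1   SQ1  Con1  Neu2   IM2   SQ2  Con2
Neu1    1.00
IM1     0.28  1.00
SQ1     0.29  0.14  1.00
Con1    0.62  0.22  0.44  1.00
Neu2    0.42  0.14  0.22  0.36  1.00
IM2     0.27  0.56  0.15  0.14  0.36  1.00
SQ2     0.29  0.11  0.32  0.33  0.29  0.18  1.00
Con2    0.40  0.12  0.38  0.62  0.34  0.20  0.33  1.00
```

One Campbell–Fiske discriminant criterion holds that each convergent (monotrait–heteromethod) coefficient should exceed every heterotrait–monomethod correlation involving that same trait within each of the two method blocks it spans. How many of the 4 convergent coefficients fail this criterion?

Each convergent coefficient versus the relevant comparison correlations:
Neu (methods 1·2): 0.42 vs {0.28, 0.36, 0.29, 0.29, 0.62, 0.34} → fail.
IM (methods 1·2): 0.56 vs {0.28, 0.36, 0.14, 0.18, 0.22, 0.20} → pass.
SQ (methods 1·2): 0.32 vs {0.29, 0.29, 0.14, 0.18, 0.44, 0.33} → fail.
Con (methods 1·2): 0.62 vs {0.62, 0.34, 0.22, 0.20, 0.44, 0.33} → fail.
3 of 4 fail.

3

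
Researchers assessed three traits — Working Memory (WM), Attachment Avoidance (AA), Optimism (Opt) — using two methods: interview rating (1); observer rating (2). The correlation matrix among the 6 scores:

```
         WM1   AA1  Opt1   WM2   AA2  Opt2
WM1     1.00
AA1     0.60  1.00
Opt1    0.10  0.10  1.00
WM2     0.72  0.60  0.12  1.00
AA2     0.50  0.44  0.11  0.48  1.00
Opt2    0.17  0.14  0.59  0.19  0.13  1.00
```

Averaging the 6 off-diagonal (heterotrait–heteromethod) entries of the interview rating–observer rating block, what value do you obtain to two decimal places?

HTHM values (method 1 × method 2): 0.50, 0.17, 0.60, 0.14, 0.12, 0.11; mean = 1.64/6 = 0.27.

0.27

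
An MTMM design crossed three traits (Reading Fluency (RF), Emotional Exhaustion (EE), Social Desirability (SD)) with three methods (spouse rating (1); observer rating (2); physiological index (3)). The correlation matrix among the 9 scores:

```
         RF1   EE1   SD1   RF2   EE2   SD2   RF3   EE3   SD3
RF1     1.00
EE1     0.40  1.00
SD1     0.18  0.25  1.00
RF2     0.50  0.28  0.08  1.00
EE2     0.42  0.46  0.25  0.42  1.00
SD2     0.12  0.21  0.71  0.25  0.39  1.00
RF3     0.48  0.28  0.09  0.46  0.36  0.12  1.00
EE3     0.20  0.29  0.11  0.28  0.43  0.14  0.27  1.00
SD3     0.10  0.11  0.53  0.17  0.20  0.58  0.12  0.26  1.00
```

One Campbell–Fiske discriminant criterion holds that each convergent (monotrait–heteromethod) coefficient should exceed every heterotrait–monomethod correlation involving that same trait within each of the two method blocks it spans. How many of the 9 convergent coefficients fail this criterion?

1

Checking each validity diagonal entry against its comparison values:
RF (methods 1·2): 0.50 vs {0.40, 0.42, 0.18, 0.25} → pass.
RF (methods 1·3): 0.48 vs {0.40, 0.27, 0.18, 0.12} → pass.
RF (methods 2·3): 0.46 vs {0.42, 0.27, 0.25, 0.12} → pass.
EE (methods 1·2): 0.46 vs {0.40, 0.42, 0.25, 0.39} → pass.
EE (methods 1·3): 0.29 vs {0.40, 0.27, 0.25, 0.26} → fail.
EE (methods 2·3): 0.43 vs {0.42, 0.27, 0.39, 0.26} → pass.
SD (methods 1·2): 0.71 vs {0.18, 0.25, 0.25, 0.39} → pass.
SD (methods 1·3): 0.53 vs {0.18, 0.12, 0.25, 0.26} → pass.
SD (methods 2·3): 0.58 vs {0.25, 0.12, 0.39, 0.26} → pass.
1 of 9 fail.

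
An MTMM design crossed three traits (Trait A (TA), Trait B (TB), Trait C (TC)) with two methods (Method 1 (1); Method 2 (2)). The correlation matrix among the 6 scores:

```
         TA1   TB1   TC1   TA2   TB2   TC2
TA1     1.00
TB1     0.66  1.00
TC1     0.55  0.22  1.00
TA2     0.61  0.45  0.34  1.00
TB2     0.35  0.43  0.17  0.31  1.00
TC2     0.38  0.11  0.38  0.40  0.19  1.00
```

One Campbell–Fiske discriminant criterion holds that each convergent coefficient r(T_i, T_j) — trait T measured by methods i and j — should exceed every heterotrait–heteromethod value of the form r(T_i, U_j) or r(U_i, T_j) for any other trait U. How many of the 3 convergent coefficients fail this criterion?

Checking each validity diagonal entry against its comparison values:
TA (methods 1·2): 0.61 vs {0.35, 0.45, 0.38, 0.34} → pass.
TB (methods 1·2): 0.43 vs {0.45, 0.35, 0.11, 0.17} → fail.
TC (methods 1·2): 0.38 vs {0.34, 0.38, 0.17, 0.11} → fail.
2 of 3 fail.

2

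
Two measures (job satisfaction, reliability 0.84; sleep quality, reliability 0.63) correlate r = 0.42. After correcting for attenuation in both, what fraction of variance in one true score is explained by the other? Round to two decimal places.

Disattenuated r = 0.42 / √(0.84 × 0.63) = 0.42 / 0.7275 = 0.5773.
Shared true-score variance = 0.5773² = 0.3333 ≈ 0.33.

0.33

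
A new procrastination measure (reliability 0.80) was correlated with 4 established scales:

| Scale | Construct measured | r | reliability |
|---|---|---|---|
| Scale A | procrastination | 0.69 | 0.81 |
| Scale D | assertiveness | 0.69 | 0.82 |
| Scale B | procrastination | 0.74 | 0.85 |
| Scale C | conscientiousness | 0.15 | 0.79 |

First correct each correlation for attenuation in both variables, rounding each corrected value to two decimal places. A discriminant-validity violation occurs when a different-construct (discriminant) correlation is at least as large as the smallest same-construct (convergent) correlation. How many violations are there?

Disattenuated r (r / √(r_scale · r_new)):
  Scale A (conv): 0.69 / √(0.81·0.80) = 0.86
  Scale D (disc): 0.69 / √(0.82·0.80) = 0.85
  Scale B (conv): 0.74 / √(0.85·0.80) = 0.90
  Scale C (disc): 0.15 / √(0.79·0.80) = 0.19
Smallest convergent = 0.86. Discriminant values: 0.85, 0.19; count ≥ 0.86 → 0.

0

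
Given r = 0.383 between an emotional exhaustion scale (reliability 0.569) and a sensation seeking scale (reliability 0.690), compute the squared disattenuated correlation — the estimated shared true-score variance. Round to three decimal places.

0.374

Disattenuated r = 0.383 / √(0.569 × 0.690) = 0.383 / 0.6266 = 0.6112.
Shared true-score variance = 0.6112² = 0.3736 ≈ 0.374.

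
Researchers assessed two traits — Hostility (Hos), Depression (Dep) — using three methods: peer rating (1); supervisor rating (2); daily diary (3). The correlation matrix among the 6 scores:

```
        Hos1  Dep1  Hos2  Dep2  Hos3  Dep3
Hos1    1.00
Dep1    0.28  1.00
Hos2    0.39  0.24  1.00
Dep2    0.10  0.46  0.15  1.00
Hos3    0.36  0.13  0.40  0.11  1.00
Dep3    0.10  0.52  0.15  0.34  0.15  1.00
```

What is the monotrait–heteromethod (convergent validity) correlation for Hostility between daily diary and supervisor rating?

Same trait (Hos), different methods: r(Hos3, Hos2) = 0.40.

0.40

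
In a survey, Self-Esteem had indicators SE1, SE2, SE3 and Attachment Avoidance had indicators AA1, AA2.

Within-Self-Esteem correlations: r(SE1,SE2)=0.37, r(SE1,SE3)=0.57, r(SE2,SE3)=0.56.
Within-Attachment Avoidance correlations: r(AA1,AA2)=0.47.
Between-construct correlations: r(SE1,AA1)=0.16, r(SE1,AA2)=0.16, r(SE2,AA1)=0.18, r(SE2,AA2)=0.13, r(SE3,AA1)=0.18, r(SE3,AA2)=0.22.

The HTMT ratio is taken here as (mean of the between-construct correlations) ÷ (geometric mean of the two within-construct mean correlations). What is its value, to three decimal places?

Mean between = 1.03/6 = 0.1717.
Mean within-SE = 1.50/3 = 0.5000; mean within-AA = 0.47/1 = 0.4700.
Geometric mean = √(0.5000 × 0.4700) = 0.4848.
HTMT = 0.1717 / 0.4848 = 0.354.

0.354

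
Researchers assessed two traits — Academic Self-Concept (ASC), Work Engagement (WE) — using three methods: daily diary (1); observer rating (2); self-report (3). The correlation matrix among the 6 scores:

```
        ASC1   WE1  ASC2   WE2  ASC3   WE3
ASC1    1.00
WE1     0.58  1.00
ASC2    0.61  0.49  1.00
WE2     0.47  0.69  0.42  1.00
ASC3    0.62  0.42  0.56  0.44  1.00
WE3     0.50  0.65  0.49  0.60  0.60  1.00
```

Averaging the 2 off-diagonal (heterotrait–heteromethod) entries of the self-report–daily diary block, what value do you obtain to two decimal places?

0.46

HTHM values (method 3 × method 1): 0.42, 0.50; mean = 0.92/2 = 0.46.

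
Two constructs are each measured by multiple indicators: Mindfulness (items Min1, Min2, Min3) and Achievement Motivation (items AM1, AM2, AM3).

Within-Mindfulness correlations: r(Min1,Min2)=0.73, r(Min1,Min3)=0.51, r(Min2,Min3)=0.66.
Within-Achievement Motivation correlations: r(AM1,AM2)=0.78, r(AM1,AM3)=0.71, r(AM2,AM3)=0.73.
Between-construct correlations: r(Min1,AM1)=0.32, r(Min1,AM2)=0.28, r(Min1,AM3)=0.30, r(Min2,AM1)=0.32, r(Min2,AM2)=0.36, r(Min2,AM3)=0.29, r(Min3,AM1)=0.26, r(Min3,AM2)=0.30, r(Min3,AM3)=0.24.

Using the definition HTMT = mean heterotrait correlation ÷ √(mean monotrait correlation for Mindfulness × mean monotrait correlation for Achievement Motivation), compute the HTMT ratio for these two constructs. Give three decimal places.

Between-construct mean = 2.67/9 = 0.2967.
Mean within-Min = 1.90/3 = 0.6333; mean within-AM = 2.22/3 = 0.7400.
Geometric mean = √(0.6333 × 0.7400) = 0.6846.
HTMT = 0.2967 / 0.6846 = 0.433.

0.433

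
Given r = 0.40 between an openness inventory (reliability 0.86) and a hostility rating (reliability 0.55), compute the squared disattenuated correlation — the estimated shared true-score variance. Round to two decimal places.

0.34

Disattenuated r = 0.40 / √(0.86 × 0.55) = 0.40 / 0.6877 = 0.5816.
Shared true-score variance = 0.5816² = 0.3383 ≈ 0.34.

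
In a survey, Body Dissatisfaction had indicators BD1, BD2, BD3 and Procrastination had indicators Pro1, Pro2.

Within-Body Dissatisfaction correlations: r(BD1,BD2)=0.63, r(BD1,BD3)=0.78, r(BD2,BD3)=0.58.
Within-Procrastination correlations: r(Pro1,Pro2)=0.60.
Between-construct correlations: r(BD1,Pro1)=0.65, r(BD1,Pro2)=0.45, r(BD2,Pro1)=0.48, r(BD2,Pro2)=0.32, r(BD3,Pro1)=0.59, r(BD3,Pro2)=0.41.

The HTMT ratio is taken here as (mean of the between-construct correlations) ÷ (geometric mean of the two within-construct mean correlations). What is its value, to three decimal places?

Mean between = 2.90/6 = 0.4833.
Mean within-BD = 1.99/3 = 0.6633; mean within-Pro = 0.60/1 = 0.6000.
Geometric mean = √(0.6633 × 0.6000) = 0.6309.
HTMT = 0.4833 / 0.6309 = 0.766.

0.766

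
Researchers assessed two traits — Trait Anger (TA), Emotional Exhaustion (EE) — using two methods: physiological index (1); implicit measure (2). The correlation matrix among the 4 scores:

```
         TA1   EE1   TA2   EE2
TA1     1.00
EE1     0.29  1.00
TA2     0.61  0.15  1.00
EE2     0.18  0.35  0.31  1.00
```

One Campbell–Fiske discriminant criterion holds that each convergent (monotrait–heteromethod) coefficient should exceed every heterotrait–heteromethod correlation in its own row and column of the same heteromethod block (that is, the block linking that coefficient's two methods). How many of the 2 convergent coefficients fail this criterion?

0

Convergent coefficients and their comparison sets:
TA (methods 1·2): 0.61 vs {0.18, 0.15} → pass.
EE (methods 1·2): 0.35 vs {0.15, 0.18} → pass.
0 of 2 fail.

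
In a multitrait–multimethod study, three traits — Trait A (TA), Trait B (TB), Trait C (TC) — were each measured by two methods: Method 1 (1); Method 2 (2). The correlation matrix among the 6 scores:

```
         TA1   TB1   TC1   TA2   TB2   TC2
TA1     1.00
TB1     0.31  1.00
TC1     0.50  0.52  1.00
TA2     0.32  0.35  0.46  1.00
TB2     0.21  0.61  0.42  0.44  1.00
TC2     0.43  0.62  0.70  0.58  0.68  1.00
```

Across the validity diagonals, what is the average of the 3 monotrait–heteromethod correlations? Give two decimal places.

0.54

Convergent values: 0.32, 0.61, 0.70; mean = 1.63/3 = 0.54.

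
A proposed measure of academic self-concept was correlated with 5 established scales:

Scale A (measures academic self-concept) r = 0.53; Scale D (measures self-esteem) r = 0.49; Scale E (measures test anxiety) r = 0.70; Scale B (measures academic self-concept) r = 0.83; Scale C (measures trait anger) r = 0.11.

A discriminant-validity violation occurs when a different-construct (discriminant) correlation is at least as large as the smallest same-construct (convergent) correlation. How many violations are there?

Convergent (same construct = academic self-concept): Scale A, Scale B.
Smallest convergent = 0.53. Discriminant values: 0.49, 0.70, 0.11; count ≥ 0.53 → 1.

1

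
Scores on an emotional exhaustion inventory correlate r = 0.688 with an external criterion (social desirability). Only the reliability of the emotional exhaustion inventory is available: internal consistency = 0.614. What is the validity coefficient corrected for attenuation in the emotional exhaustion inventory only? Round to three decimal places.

0.878

Single correction: r_c = r_obs / √r_xx = 0.688 / √0.614 = 0.688 / 0.7836 ≈ 0.878.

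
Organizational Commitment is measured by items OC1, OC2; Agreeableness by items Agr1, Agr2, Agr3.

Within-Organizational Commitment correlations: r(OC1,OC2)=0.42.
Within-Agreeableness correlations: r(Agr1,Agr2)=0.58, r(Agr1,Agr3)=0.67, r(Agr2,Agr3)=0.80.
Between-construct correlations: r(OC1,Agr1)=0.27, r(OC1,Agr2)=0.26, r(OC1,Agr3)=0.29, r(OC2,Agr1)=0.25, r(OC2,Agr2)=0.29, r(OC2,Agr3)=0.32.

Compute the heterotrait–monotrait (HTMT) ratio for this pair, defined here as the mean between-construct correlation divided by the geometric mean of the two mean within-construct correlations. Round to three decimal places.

0.523

Mean heterotrait r = 1.68/6 = 0.2800.
Mean within-OC = 0.42/1 = 0.4200; mean within-Agr = 2.05/3 = 0.6833.
Geometric mean = √(0.4200 × 0.6833) = 0.5357.
HTMT = 0.2800 / 0.5357 = 0.523.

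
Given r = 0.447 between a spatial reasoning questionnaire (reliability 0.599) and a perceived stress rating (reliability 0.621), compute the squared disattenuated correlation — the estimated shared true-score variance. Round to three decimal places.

Disattenuated r = 0.447 / √(0.599 × 0.621) = 0.447 / 0.6099 = 0.7329.
Shared true-score variance = 0.7329² = 0.5371 ≈ 0.537.

0.537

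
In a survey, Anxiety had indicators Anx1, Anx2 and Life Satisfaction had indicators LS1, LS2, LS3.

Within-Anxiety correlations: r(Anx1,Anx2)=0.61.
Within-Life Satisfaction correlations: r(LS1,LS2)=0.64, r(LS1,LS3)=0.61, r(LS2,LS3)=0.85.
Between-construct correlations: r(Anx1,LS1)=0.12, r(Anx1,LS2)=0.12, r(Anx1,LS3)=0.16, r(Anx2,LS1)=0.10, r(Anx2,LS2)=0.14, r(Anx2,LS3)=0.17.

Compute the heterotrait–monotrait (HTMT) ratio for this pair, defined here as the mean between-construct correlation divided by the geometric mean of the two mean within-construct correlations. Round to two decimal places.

Between-construct mean = 0.81/6 = 0.1350.
Mean within-Anx = 0.61/1 = 0.6100; mean within-LS = 2.10/3 = 0.7000.
Geometric mean = √(0.6100 × 0.7000) = 0.6535.
HTMT = 0.1350 / 0.6535 = 0.21.

0.21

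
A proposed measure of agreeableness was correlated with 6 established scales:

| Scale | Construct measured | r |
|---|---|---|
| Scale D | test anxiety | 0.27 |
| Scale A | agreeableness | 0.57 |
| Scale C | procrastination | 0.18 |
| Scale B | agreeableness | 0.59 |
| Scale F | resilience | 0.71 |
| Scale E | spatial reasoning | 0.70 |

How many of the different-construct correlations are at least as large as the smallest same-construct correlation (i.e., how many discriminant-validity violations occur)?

Convergent (same construct = agreeableness): Scale A, Scale B.
Smallest convergent = 0.57. Discriminant values: 0.27, 0.18, 0.71, 0.70; count ≥ 0.57 → 2.

2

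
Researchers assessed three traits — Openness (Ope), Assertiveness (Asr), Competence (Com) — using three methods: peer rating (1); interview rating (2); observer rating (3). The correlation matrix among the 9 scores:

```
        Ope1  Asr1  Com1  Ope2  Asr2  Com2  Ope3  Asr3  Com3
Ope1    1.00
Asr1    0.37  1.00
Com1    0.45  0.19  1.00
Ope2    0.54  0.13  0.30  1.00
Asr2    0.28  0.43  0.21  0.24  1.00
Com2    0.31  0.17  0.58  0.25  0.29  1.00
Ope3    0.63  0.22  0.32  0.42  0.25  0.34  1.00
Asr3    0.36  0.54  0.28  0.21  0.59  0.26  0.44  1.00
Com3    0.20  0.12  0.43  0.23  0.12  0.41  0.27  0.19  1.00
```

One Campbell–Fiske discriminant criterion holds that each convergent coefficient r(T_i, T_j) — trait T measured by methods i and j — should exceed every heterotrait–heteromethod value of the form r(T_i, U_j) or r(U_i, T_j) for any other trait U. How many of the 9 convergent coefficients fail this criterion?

Convergent coefficients and their comparison sets:
Ope (methods 1·2): 0.54 vs {0.28, 0.13, 0.31, 0.30} → pass.
Ope (methods 1·3): 0.63 vs {0.36, 0.22, 0.20, 0.32} → pass.
Ope (methods 2·3): 0.42 vs {0.21, 0.25, 0.23, 0.34} → pass.
Asr (methods 1·2): 0.43 vs {0.13, 0.28, 0.17, 0.21} → pass.
Asr (methods 1·3): 0.54 vs {0.22, 0.36, 0.12, 0.28} → pass.
Asr (methods 2·3): 0.59 vs {0.25, 0.21, 0.12, 0.26} → pass.
Com (methods 1·2): 0.58 vs {0.30, 0.31, 0.21, 0.17} → pass.
Com (methods 1·3): 0.43 vs {0.32, 0.20, 0.28, 0.12} → pass.
Com (methods 2·3): 0.41 vs {0.34, 0.23, 0.26, 0.12} → pass.
0 of 9 fail.

0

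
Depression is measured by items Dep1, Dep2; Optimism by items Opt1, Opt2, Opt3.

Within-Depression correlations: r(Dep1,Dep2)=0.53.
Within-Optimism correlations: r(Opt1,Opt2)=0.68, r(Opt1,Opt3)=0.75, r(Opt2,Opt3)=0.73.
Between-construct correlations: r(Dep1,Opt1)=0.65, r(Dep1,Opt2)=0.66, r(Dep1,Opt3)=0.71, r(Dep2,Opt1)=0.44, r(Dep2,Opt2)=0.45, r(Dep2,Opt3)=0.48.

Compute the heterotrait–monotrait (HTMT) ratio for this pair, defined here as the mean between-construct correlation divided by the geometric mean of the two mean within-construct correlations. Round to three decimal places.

0.915

Mean between = 3.39/6 = 0.5650.
Mean within-Dep = 0.53/1 = 0.5300; mean within-Opt = 2.16/3 = 0.7200.
Geometric mean = √(0.5300 × 0.7200) = 0.6177.
HTMT = 0.5650 / 0.6177 = 0.915.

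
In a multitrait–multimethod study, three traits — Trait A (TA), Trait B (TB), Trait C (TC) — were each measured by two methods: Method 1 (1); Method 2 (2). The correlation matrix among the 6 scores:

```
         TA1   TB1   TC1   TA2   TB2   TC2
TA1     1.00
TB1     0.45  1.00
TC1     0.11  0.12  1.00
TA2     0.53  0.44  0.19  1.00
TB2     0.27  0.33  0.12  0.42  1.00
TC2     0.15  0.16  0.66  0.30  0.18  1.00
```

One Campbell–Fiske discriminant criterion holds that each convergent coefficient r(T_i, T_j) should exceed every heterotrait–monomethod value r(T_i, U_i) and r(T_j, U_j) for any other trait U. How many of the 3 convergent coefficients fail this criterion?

Checking each validity diagonal entry against its comparison values:
TA (methods 1·2): 0.53 vs {0.45, 0.42, 0.11, 0.30} → pass.
TB (methods 1·2): 0.33 vs {0.45, 0.42, 0.12, 0.18} → fail.
TC (methods 1·2): 0.66 vs {0.11, 0.30, 0.12, 0.18} → pass.
1 of 3 fail.

1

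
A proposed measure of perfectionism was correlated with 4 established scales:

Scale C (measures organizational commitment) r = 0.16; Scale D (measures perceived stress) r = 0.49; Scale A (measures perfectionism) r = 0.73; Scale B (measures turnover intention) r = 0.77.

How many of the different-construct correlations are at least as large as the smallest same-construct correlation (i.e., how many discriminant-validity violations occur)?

Convergent (same construct = perfectionism): Scale A.
Smallest convergent = 0.73. Discriminant values: 0.16, 0.49, 0.77; count ≥ 0.73 → 1.

1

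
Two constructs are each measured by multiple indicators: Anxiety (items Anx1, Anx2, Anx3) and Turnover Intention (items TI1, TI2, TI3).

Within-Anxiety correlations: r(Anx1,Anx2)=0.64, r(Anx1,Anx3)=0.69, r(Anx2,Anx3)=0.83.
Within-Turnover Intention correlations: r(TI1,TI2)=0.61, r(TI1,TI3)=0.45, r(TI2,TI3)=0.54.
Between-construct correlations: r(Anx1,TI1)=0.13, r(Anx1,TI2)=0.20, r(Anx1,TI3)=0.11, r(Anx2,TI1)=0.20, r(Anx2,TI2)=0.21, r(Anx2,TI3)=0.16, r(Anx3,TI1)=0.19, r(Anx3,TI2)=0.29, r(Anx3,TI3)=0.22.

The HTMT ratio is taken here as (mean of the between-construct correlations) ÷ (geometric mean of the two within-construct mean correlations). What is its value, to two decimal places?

Between-construct mean = 1.71/9 = 0.1900.
Mean within-Anx = 2.16/3 = 0.7200; mean within-TI = 1.60/3 = 0.5333.
Geometric mean = √(0.7200 × 0.5333) = 0.6197.
HTMT = 0.1900 / 0.6197 = 0.31.

0.31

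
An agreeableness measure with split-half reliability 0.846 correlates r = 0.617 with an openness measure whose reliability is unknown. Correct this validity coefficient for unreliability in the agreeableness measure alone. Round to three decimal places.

0.671

Single correction: r_c = r_obs / √r_xx = 0.617 / √0.846 = 0.617 / 0.9198 ≈ 0.671.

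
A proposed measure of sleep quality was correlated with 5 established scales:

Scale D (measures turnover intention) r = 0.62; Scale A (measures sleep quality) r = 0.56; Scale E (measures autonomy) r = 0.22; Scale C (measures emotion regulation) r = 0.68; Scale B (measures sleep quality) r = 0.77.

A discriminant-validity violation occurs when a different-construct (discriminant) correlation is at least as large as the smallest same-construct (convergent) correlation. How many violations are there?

Convergent (same construct = sleep quality): Scale A, Scale B.
Smallest convergent = 0.56. Discriminant values: 0.62, 0.22, 0.68; count ≥ 0.56 → 2.

2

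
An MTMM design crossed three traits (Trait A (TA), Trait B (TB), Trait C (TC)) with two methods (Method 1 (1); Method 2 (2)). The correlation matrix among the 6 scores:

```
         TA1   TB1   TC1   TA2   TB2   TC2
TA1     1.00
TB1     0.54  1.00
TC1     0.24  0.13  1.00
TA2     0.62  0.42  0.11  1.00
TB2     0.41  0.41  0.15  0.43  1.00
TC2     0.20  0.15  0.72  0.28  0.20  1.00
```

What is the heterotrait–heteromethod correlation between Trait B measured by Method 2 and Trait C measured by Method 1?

0.15

Different traits and methods: r(TB2, TC1) = 0.15.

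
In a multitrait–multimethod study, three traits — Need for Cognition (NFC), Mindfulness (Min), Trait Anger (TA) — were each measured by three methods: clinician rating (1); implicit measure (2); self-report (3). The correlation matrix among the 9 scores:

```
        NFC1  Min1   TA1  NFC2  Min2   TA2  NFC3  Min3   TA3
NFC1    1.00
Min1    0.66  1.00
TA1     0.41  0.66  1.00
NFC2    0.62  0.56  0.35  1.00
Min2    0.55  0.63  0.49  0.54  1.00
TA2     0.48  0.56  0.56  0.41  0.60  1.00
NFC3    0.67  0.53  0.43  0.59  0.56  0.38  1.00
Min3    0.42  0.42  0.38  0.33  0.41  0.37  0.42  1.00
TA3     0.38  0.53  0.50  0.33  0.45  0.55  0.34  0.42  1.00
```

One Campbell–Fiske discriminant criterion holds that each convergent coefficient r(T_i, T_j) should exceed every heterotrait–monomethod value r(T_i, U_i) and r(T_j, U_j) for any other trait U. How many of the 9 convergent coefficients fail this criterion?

Each convergent coefficient versus the relevant comparison correlations:
NFC (methods 1·2): 0.62 vs {0.66, 0.54, 0.41, 0.41} → fail.
NFC (methods 1·3): 0.67 vs {0.66, 0.42, 0.41, 0.34} → pass.
NFC (methods 2·3): 0.59 vs {0.54, 0.42, 0.41, 0.34} → pass.
Min (methods 1·2): 0.63 vs {0.66, 0.54, 0.66, 0.60} → fail.
Min (methods 1·3): 0.42 vs {0.66, 0.42, 0.66, 0.42} → fail.
Min (methods 2·3): 0.41 vs {0.54, 0.42, 0.60, 0.42} → fail.
TA (methods 1·2): 0.56 vs {0.41, 0.41, 0.66, 0.60} → fail.
TA (methods 1·3): 0.50 vs {0.41, 0.34, 0.66, 0.42} → fail.
TA (methods 2·3): 0.55 vs {0.41, 0.34, 0.60, 0.42} → fail.
7 of 9 fail.

7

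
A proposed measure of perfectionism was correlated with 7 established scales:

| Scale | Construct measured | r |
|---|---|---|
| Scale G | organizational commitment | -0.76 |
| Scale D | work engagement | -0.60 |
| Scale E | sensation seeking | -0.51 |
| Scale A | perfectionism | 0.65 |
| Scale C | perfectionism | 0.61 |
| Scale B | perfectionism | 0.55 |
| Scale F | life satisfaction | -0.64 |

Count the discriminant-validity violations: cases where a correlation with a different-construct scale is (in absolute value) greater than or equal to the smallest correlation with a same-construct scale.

3

Convergent (same construct = perfectionism): Scale A, Scale C, Scale B.
Smallest convergent = 0.55. Discriminant |r|: 0.76, 0.60, 0.51, 0.64; count ≥ 0.55 → 3.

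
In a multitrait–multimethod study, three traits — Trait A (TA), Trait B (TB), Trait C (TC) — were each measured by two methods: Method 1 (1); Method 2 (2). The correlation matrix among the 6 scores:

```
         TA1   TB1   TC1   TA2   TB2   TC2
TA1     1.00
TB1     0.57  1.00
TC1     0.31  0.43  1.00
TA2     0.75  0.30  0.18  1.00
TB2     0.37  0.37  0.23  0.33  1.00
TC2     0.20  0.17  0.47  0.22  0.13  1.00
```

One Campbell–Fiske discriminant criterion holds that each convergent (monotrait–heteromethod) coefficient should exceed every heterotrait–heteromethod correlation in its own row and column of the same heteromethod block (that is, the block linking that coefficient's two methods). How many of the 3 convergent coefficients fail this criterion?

1

Convergent coefficients and their comparison sets:
TA (methods 1·2): 0.75 vs {0.37, 0.30, 0.20, 0.18} → pass.
TB (methods 1·2): 0.37 vs {0.30, 0.37, 0.17, 0.23} → fail.
TC (methods 1·2): 0.47 vs {0.18, 0.20, 0.23, 0.17} → pass.
1 of 3 fail.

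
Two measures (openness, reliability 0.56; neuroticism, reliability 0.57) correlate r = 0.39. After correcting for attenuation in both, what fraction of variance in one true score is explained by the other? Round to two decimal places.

0.48

Disattenuated r = 0.39 / √(0.56 × 0.57) = 0.39 / 0.5650 = 0.6903.
Shared true-score variance = 0.6903² = 0.4765 ≈ 0.48.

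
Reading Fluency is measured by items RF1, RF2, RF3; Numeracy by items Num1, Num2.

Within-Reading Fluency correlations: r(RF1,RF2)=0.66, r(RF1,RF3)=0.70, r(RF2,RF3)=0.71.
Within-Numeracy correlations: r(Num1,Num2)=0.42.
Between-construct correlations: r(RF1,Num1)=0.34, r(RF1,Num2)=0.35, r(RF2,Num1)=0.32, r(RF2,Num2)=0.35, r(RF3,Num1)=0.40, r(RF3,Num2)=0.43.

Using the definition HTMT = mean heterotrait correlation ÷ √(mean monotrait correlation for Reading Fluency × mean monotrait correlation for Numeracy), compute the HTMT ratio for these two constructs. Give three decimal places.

Between-construct mean = 2.19/6 = 0.3650.
Mean within-RF = 2.07/3 = 0.6900; mean within-Num = 0.42/1 = 0.4200.
Geometric mean = √(0.6900 × 0.4200) = 0.5383.
HTMT = 0.3650 / 0.5383 = 0.678.

0.678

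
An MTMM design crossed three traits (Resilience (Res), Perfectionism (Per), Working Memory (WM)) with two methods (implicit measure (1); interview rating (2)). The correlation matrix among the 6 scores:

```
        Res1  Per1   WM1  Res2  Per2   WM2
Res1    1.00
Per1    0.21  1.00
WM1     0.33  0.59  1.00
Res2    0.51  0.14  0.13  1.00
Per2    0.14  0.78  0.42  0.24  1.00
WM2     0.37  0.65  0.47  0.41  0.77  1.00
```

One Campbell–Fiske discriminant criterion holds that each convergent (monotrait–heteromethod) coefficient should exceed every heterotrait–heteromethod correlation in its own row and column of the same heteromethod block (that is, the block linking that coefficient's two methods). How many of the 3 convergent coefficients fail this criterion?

1

Checking each validity diagonal entry against its comparison values:
Res (methods 1·2): 0.51 vs {0.14, 0.14, 0.37, 0.13} → pass.
Per (methods 1·2): 0.78 vs {0.14, 0.14, 0.65, 0.42} → pass.
WM (methods 1·2): 0.47 vs {0.13, 0.37, 0.42, 0.65} → fail.
1 of 3 fail.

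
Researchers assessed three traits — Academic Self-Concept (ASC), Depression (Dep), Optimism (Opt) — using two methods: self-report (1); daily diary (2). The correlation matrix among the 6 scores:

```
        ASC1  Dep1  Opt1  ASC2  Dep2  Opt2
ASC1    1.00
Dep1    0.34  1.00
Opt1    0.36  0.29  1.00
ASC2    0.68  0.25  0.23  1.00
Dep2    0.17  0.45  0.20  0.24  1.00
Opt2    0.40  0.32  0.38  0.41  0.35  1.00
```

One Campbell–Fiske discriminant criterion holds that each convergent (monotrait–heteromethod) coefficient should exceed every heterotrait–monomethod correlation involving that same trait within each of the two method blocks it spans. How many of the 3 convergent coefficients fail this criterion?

1

Checking each validity diagonal entry against its comparison values:
ASC (methods 1·2): 0.68 vs {0.34, 0.24, 0.36, 0.41} → pass.
Dep (methods 1·2): 0.45 vs {0.34, 0.24, 0.29, 0.35} → pass.
Opt (methods 1·2): 0.38 vs {0.36, 0.41, 0.29, 0.35} → fail.
1 of 3 fail.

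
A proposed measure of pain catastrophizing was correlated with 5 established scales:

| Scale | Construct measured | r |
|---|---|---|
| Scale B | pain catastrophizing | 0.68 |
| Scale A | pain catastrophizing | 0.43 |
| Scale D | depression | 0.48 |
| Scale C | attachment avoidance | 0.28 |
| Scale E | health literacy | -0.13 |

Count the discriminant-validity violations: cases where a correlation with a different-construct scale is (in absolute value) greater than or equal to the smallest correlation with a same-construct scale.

Convergent (same construct = pain catastrophizing): Scale B, Scale A.
Smallest convergent = 0.43. Discriminant |r|: 0.48, 0.28, 0.13; count ≥ 0.43 → 1.

1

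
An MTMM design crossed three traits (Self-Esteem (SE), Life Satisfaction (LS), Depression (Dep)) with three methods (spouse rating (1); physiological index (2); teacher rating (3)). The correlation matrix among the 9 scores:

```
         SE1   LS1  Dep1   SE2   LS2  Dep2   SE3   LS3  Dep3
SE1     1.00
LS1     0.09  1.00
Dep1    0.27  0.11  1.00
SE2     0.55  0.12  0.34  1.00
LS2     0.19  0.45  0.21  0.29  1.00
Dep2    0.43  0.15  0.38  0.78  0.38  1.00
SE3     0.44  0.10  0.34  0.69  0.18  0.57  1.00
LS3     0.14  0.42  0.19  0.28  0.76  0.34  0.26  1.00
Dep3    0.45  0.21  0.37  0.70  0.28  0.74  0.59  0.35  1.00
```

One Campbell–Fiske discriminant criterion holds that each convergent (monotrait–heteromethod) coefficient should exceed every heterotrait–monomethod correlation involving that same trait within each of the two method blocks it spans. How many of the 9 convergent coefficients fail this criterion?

Checking each validity diagonal entry against its comparison values:
SE (methods 1·2): 0.55 vs {0.09, 0.29, 0.27, 0.78} → fail.
SE (methods 1·3): 0.44 vs {0.09, 0.26, 0.27, 0.59} → fail.
SE (methods 2·3): 0.69 vs {0.29, 0.26, 0.78, 0.59} → fail.
LS (methods 1·2): 0.45 vs {0.09, 0.29, 0.11, 0.38} → pass.
LS (methods 1·3): 0.42 vs {0.09, 0.26, 0.11, 0.35} → pass.
LS (methods 2·3): 0.76 vs {0.29, 0.26, 0.38, 0.35} → pass.
Dep (methods 1·2): 0.38 vs {0.27, 0.78, 0.11, 0.38} → fail.
Dep (methods 1·3): 0.37 vs {0.27, 0.59, 0.11, 0.35} → fail.
Dep (methods 2·3): 0.74 vs {0.78, 0.59, 0.38, 0.35} → fail.
6 of 9 fail.

6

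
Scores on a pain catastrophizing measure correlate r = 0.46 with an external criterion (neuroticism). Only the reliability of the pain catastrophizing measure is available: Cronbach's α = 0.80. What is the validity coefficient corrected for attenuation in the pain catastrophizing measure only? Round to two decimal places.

0.51

Single correction: r_c = r_obs / √r_xx = 0.46 / √0.80 = 0.46 / 0.8944 ≈ 0.51.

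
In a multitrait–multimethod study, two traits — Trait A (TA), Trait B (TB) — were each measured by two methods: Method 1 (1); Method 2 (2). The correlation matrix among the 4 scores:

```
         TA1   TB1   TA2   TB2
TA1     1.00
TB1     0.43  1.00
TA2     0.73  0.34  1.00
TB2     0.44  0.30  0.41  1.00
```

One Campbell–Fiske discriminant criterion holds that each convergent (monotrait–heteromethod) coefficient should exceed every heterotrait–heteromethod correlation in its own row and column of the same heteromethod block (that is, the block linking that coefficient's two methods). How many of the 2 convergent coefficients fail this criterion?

Convergent coefficients and their comparison sets:
TA (methods 1·2): 0.73 vs {0.44, 0.34} → pass.
TB (methods 1·2): 0.30 vs {0.34, 0.44} → fail.
1 of 2 fail.

1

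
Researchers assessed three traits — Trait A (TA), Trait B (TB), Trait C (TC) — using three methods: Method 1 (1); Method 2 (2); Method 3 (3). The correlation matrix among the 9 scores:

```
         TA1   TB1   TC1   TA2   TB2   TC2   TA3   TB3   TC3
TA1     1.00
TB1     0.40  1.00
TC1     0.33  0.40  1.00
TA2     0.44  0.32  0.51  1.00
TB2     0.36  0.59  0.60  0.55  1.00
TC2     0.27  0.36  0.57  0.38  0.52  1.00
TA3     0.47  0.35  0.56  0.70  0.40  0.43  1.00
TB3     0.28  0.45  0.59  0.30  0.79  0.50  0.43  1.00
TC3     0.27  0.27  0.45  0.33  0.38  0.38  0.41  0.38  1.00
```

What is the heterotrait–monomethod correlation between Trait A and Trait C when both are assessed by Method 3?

Different traits, same method: r(TA3, TC3) = 0.41.

0.41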